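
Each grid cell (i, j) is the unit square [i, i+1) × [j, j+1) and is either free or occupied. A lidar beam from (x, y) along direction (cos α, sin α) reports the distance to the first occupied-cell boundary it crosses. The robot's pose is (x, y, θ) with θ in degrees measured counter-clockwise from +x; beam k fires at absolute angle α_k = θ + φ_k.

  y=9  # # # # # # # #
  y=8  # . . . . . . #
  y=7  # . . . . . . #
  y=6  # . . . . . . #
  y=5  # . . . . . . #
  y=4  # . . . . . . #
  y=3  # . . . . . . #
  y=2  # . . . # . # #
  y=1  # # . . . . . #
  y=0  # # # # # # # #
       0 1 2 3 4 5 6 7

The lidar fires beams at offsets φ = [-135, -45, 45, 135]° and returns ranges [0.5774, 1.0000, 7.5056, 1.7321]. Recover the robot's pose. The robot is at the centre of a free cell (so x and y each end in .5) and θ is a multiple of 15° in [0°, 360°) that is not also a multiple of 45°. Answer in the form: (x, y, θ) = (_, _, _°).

Enumerate (i+0.5, j+0.5, θ) over the 45 free cells and 16 admissible headings. For each, cast all 4 beams and compare to the given ranges.
  (4.5, 3.5, 15°): beam 2 = 1.7321 ≠ 1.0000 ✗
  (4.5, 1.5, 60°): beam 1 = 0.5176 ≠ 0.5774 ✗
  (2.5, 3.5, 105°): beam 1 = 1.7321 ≠ 0.5774 ✗
  (2.5, 1.5, 120°): beam 1 = 1.9319 ≠ 0.5774 ✗
  …
  (5.5, 8.5, 195°): r_1=0.5774, r_2=1.0000, r_3=7.5056, r_4=1.7321 — all match ✓
No second candidate reproduces the full scan.

(x, y, θ) = (5.5, 8.5, 195°)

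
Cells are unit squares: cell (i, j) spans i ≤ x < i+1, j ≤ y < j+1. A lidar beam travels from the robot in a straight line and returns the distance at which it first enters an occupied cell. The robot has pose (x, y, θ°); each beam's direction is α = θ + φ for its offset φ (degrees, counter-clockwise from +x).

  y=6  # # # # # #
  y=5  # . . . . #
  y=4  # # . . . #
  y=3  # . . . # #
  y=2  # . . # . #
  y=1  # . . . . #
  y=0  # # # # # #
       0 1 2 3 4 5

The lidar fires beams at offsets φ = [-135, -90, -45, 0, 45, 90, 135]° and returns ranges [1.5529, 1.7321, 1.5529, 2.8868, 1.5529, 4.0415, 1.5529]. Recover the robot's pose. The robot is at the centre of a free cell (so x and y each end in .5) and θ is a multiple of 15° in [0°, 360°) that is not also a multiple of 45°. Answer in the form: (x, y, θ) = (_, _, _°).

(x, y, θ) = (3.5, 4.5, 150°)

Candidates: 17 free-cell centres × 16 headings = 272 poses. Raycast each; keep the one whose scan matches to 4 dp.
  (1.5, 3.5, 15°): beam 1 = 1.0000 ≠ 1.5529 ✗
  (1.5, 1.5, 60°): beam 1 = 0.5176 ≠ 1.5529 ✗
  (1.5, 5.5, 345°): beam 1 = 0.5774 ≠ 1.5529 ✗
  (2.5, 4.5, 300°): beam 1 = 0.5176 ≠ 1.5529 ✗
  …
  (3.5, 4.5, 150°): r_1=1.5529, r_2=1.7321, r_3=1.5529, r_4=2.8868, r_5=1.5529, r_6=4.0415, r_7=1.5529 — all match ✓
Only this pose fits every beam.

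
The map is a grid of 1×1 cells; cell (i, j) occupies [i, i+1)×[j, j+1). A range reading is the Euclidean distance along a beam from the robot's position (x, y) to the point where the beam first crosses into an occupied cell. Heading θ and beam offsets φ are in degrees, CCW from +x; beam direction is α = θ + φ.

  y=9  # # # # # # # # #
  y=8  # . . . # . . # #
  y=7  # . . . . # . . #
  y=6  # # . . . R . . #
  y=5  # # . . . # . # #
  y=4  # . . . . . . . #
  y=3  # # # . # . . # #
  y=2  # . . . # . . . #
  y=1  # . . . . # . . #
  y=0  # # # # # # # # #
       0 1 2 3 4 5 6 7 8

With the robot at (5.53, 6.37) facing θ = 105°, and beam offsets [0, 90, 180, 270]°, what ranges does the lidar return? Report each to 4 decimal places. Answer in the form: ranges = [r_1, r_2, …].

ranges = [0.6522, 3.6545, 0.3831, 2.5571]

beam 1: φ=0°, α=105°
  cosα=-0.2588 sinα=0.9659 | (5,6) | tMaxX 2.0478 tMaxY 0.6522 | tΔX 3.8637 tΔY 1.0353
    t=0.6522 [y] (5,7) — stop
  → r_1 = 0.6522
beam 2: φ=90°, α=195°
  cosα=-0.9659 sinα=-0.2588 | (5,6) | tMaxX 0.5487 tMaxY 1.4296 | tΔX 1.0353 tΔY 3.8637
    t=0.5487 [x] (4,6)
    t=1.4296 [y] (4,5)
    t=1.5840 [x] (3,5)
    t=2.6192 [x] (2,5)
    t=3.6545 [x] (1,5) — stop
  → r_2 = 3.6545
beam 3: φ=180°, α=285°
  cosα=0.2588 sinα=-0.9659 | (5,6) | tMaxX 1.8159 tMaxY 0.3831 | tΔX 3.8637 tΔY 1.0353
    t=0.3831 [y] (5,5) — stop
  → r_3 = 0.3831
beam 4: φ=270°, α=15°
  cosα=0.9659 sinα=0.2588 | (5,6) | tMaxX 0.4866 tMaxY 2.4341 | tΔX 1.0353 tΔY 3.8637
    t=0.4866 [x] (6,6)
    t=1.5219 [x] (7,6)
    t=2.4341 [y] (7,7)
    t=2.5571 [x] (8,7) — stop
  → r_4 = 2.5571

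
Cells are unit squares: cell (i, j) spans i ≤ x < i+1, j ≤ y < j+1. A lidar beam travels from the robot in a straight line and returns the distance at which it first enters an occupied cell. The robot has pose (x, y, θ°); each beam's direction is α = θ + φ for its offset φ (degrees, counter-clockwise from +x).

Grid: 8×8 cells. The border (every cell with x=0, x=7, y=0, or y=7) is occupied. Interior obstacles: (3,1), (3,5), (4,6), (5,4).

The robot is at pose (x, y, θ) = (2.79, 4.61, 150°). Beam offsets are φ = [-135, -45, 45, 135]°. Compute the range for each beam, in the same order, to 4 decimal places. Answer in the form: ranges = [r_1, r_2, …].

ranges = [4.3585, 2.4743, 1.8531, 2.7021]

beam 1: φ=-135°, α=15°
  direction (0.9659, 0.2588); cell (2,4); t to first gridline: x 0.2174, y 1.5068 (then +1.0353 / +3.8637)
    (3,4) via x @ 0.2174
    (4,4) via x @ 1.2527
    (4,5) via y @ 1.5068
    (5,5) via x @ 2.2880
    (6,5) via x @ 3.3232
    (7,5) via x @ 4.3585  # hit
  → r_1 = 4.3585
beam 2: φ=-45°, α=105°
  direction (-0.2588, 0.9659); cell (2,4); t to first gridline: x 3.0523, y 0.4038 (then +3.8637 / +1.0353)
    (2,5) via y @ 0.4038
    (2,6) via y @ 1.4390
    (2,7) via y @ 2.4743  # hit
  → r_2 = 2.4743
beam 3: φ=45°, α=195°
  direction (-0.9659, -0.2588); cell (2,4); t to first gridline: x 0.8179, y 2.3569 (then +1.0353 / +3.8637)
    (1,4) via x @ 0.8179
    (0,4) via x @ 1.8531  # hit
  → r_3 = 1.8531
beam 4: φ=135°, α=285°
  direction (0.2588, -0.9659); cell (2,4); t to first gridline: x 0.8114, y 0.6315 (then +3.8637 / +1.0353)
    (2,3) via y @ 0.6315
    (3,3) via x @ 0.8114
    (3,2) via y @ 1.6668
    (3,1) via y @ 2.7021  # hit
  → r_4 = 2.7021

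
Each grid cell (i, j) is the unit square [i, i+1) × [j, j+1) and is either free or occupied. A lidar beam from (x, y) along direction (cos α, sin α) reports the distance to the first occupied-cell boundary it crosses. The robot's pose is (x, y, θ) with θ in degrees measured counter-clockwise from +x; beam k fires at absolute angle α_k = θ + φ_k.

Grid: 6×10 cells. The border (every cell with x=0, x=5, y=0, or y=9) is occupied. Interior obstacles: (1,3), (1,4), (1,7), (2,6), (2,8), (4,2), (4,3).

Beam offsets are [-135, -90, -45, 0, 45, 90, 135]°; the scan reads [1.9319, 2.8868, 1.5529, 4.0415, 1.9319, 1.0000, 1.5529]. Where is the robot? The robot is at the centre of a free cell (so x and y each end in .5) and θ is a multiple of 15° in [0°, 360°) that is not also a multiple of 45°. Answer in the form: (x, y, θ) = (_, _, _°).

Candidates: 25 free-cell centres × 16 headings = 400 poses. Raycast each; keep the one whose scan matches to 4 dp.
  (3.5, 7.5, 120°): beam 1 = 1.5529 ≠ 1.9319 ✗
  (3.5, 4.5, 105°): beam 1 = 1.0000 ≠ 1.9319 ✗
  (4.5, 8.5, 210°): beam 1 = 0.5176 ≠ 1.9319 ✗
  …
  (3.5, 4.5, 240°): r_1=1.9319, r_2=2.8868, r_3=1.5529, r_4=4.0415, r_5=1.9319, r_6=1.0000, r_7=1.5529 — all match ✓
Unique over the lattice → pose = (3.5, 4.5, 240°).

(x, y, θ) = (3.5, 4.5, 240°)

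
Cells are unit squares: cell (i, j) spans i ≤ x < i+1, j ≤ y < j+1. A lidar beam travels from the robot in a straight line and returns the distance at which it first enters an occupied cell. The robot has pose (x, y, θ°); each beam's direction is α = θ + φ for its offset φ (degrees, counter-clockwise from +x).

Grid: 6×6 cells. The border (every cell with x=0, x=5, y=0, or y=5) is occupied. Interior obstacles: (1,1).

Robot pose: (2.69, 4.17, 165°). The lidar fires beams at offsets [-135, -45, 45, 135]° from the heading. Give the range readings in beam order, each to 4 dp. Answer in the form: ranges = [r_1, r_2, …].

ranges = [1.6600, 0.9584, 1.9514, 3.6604]

beam 1: φ=-135°, α=30°
  cosα=0.8660 sinα=0.5000 | (2,4) | tMaxX 0.3580 tMaxY 1.6600 | tΔX 1.1547 tΔY 2.0000
    t=0.3580 [x] (3,4)
    t=1.5127 [x] (4,4)
    t=1.6600 [y] (4,5) — stop
  → r_1 = 1.6600
beam 2: φ=-45°, α=120°
  cosα=-0.5000 sinα=0.8660 | (2,4) | tMaxX 1.3800 tMaxY 0.9584 | tΔX 2.0000 tΔY 1.1547
    t=0.9584 [y] (2,5) — stop
  → r_2 = 0.9584
beam 3: φ=45°, α=210°
  cosα=-0.8660 sinα=-0.5000 | (2,4) | tMaxX 0.7967 tMaxY 0.3400 | tΔX 1.1547 tΔY 2.0000
    t=0.3400 [y] (2,3)
    t=0.7967 [x] (1,3)
    t=1.9514 [x] (0,3) — stop
  → r_3 = 1.9514
beam 4: φ=135°, α=300°
  cosα=0.5000 sinα=-0.8660 | (2,4) | tMaxX 0.6200 tMaxY 0.1963 | tΔX 2.0000 tΔY 1.1547
    t=0.1963 [y] (2,3)
    t=0.6200 [x] (3,3)
    t=1.3510 [y] (3,2)
    t=2.5057 [y] (3,1)
    t=2.6200 [x] (4,1)
    t=3.6604 [y] (4,0) — stop
  → r_4 = 3.6604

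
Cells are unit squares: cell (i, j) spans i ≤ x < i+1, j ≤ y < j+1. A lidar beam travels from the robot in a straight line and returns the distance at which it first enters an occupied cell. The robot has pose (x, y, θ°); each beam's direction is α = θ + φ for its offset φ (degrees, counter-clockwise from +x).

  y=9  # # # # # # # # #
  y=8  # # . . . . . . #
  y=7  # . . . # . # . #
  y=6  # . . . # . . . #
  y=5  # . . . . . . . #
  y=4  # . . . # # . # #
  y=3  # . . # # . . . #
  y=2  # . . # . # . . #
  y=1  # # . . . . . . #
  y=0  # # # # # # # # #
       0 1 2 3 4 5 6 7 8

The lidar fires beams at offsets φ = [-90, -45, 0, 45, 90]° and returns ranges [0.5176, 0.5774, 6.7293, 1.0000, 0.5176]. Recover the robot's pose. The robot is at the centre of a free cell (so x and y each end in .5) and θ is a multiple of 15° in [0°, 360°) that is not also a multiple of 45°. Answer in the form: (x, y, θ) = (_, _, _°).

(x, y, θ) = (7.5, 7.5, 255°)

Candidates: 44 free-cell centres × 16 headings = 704 poses. Raycast each; keep the one whose scan matches to 4 dp.
  (6.5, 2.5, 240°): beam 1 = 0.5774 ≠ 0.5176 ✗
  (1.5, 5.5, 300°): beam 1 = 0.5774 ≠ 0.5176 ✗
  (6.5, 6.5, 150°): beam 1 = 0.5774 ≠ 0.5176 ✗
  …
  (7.5, 7.5, 255°): r_1=0.5176, r_2=0.5774, r_3=6.7293, r_4=1.0000, r_5=0.5176 — all match ✓
No second candidate reproduces the full scan.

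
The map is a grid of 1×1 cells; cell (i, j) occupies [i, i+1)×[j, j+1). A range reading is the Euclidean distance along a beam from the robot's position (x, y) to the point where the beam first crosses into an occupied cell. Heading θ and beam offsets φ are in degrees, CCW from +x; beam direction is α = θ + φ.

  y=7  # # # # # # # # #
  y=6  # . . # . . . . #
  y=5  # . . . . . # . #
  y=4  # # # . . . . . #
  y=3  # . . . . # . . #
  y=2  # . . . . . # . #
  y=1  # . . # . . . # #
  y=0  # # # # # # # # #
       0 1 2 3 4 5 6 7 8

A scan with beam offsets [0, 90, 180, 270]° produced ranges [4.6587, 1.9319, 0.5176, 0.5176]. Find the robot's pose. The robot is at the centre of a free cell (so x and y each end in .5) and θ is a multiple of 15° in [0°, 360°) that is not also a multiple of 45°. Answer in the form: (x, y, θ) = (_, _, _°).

The pose lattice has 34·16 = 544 candidates. Test each by forward raycasting.
  (5.5, 6.5, 210°): beam 1 = 3.0000 ≠ 4.6587 ✗
  (7.5, 4.5, 240°): beam 1 = 1.7321 ≠ 4.6587 ✗
  (7.5, 4.5, 210°): beam 1 = 1.7321 ≠ 4.6587 ✗
  …
  (4.5, 6.5, 255°): r_1=4.6587, r_2=1.9319, r_3=0.5176, r_4=0.5176 — all match ✓
No second candidate reproduces the full scan.

(x, y, θ) = (4.5, 6.5, 255°)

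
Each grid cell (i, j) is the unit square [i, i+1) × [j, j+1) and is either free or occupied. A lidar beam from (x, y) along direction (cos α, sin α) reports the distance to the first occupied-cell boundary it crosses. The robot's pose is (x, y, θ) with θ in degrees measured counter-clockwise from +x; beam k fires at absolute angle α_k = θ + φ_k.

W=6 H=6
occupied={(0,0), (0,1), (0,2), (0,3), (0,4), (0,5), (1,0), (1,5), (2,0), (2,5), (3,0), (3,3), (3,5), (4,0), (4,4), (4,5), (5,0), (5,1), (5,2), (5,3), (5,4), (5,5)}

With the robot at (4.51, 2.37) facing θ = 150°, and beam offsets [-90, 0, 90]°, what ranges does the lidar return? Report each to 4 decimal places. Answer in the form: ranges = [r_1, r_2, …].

beam 1: φ=-90°, α=60°
  d=(0.5000,0.8660)  start (4,2)  tX=0.9800 tY=0.7275  stride 1/|dx|=2.0000 1/|dy|=1.1547
    cross y-line → (4,3), t=0.7275
    cross x-line → (5,3), t=0.9800 (wall)
  → r_1 = 0.9800
beam 2: φ=0°, α=150°
  d=(-0.8660,0.5000)  start (4,2)  tX=0.5889 tY=1.2600  stride 1/|dx|=1.1547 1/|dy|=2.0000
    cross x-line → (3,2), t=0.5889
    cross y-line → (3,3), t=1.2600 (wall)
  → r_2 = 1.2600
beam 3: φ=90°, α=240°
  d=(-0.5000,-0.8660)  start (4,2)  tX=1.0200 tY=0.4272  stride 1/|dx|=2.0000 1/|dy|=1.1547
    cross y-line → (4,1), t=0.4272
    cross x-line → (3,1), t=1.0200
    cross y-line → (3,0), t=1.5819 (wall)
  → r_3 = 1.5819

ranges = [0.9800, 1.2600, 1.5819]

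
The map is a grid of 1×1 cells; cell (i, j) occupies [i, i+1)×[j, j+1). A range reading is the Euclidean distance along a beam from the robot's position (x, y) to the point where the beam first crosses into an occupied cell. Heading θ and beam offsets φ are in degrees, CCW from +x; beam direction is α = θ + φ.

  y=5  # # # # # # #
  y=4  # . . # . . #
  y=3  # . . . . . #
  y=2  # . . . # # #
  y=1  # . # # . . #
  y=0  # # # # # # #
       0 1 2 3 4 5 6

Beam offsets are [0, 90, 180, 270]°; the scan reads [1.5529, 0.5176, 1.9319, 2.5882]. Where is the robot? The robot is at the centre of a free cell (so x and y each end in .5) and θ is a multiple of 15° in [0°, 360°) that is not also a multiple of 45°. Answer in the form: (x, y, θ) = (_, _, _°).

The pose lattice has 15·16 = 240 candidates. Test each by forward raycasting.
  (1.5, 2.5, 120°): beam 1 = 1.0000 ≠ 1.5529 ✗
  (3.5, 2.5, 240°): beam 1 = 0.5774 ≠ 1.5529 ✗
  (3.5, 3.5, 120°): beam 1 = 0.5774 ≠ 1.5529 ✗
  …
  (1.5, 3.5, 75°): r_1=1.5529, r_2=0.5176, r_3=1.9319, r_4=2.5882 — all match ✓
Only this pose fits every beam.

(x, y, θ) = (1.5, 3.5, 75°)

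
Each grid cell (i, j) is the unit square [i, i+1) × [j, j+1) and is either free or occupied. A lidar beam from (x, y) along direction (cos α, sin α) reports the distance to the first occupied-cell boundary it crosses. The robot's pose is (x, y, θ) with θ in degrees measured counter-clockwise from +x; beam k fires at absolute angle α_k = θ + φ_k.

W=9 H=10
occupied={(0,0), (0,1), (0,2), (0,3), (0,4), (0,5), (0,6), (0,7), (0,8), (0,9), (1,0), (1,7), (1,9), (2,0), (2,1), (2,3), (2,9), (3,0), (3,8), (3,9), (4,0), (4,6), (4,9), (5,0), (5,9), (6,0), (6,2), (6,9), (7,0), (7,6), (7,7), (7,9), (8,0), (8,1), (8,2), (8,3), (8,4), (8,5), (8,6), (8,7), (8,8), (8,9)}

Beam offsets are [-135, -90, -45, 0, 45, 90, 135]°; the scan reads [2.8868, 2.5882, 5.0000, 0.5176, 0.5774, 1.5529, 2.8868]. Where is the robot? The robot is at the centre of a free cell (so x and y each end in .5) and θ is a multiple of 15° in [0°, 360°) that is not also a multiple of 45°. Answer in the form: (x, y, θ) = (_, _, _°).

(x, y, θ) = (3.5, 6.5, 345°)

The pose lattice has 48·16 = 768 candidates. Test each by forward raycasting.
  (6.5, 5.5, 210°): beam 1 = 1.9319 ≠ 2.8868 ✗
  (3.5, 6.5, 255°): beam 2 = 1.9319 ≠ 2.5882 ✗
  (5.5, 4.5, 60°): beam 1 = 1.9319 ≠ 2.8868 ✗
  (3.5, 3.5, 195°): beam 2 = 5.6940 ≠ 2.5882 ✗
  …
  (3.5, 6.5, 345°): r_1=2.8868, r_2=2.5882, r_3=5.0000, r_4=0.5176, r_5=0.5774, r_6=1.5529, r_7=2.8868 — all match ✓
Only this pose fits every beam.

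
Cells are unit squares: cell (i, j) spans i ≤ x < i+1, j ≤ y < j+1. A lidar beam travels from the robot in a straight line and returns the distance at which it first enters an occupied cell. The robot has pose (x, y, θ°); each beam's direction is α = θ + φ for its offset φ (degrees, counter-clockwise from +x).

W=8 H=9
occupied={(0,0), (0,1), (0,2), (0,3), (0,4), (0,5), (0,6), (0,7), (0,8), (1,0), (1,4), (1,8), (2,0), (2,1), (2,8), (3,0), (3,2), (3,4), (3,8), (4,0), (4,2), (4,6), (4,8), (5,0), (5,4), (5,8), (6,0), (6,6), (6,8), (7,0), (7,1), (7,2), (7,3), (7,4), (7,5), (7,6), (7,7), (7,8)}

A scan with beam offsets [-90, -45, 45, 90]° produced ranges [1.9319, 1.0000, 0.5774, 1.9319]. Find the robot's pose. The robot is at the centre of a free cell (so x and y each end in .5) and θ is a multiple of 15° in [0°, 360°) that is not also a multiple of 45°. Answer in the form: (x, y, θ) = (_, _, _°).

(x, y, θ) = (4.5, 7.5, 75°)

Candidates: 34 free-cell centres × 16 headings = 544 poses. Raycast each; keep the one whose scan matches to 4 dp.
  (3.5, 3.5, 210°): beam 1 = 0.5774 ≠ 1.9319 ✗
  (3.5, 1.5, 15°): beam 1 = 0.5176 ≠ 1.9319 ✗
  (6.5, 4.5, 120°): beam 1 = 0.5774 ≠ 1.9319 ✗
  (5.5, 1.5, 255°): beam 4 = 1.5529 ≠ 1.9319 ✗
  …
  (4.5, 7.5, 75°): r_1=1.9319, r_2=1.0000, r_3=0.5774, r_4=1.9319 — all match ✓
Unique over the lattice → pose = (4.5, 7.5, 75°).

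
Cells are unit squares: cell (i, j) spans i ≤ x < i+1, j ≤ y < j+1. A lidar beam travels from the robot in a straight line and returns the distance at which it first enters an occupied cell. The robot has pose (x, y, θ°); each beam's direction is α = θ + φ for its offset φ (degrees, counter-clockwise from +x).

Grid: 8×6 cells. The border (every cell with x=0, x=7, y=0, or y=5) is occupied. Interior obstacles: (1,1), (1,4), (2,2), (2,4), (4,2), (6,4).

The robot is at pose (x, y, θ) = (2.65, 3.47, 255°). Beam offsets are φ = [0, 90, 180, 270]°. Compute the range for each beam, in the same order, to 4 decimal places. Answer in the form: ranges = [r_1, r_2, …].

ranges = [0.4866, 1.8159, 0.5487, 1.7082]

beam 1: φ=0°, α=255°
  dir = (cos 255°, sin 255°) = (-0.2588, -0.9659); from cell (2,3)
  next x-line at t=2.5114, next y-line at t=0.4866; Δt_x=3.8637, Δt_y=1.0353
    y: enter (2,2) at t=0.4866 ← occupied
  → r_1 = 0.4866
beam 2: φ=90°, α=345°
  dir = (cos 345°, sin 345°) = (0.9659, -0.2588); from cell (2,3)
  next x-line at t=0.3623, next y-line at t=1.8159; Δt_x=1.0353, Δt_y=3.8637
    x: enter (3,3) at t=0.3623
    x: enter (4,3) at t=1.3976
    y: enter (4,2) at t=1.8159 ← occupied
  → r_2 = 1.8159
beam 3: φ=180°, α=75°
  dir = (cos 75°, sin 75°) = (0.2588, 0.9659); from cell (2,3)
  next x-line at t=1.3523, next y-line at t=0.5487; Δt_x=3.8637, Δt_y=1.0353
    y: enter (2,4) at t=0.5487 ← occupied
  → r_3 = 0.5487
beam 4: φ=270°, α=165°
  dir = (cos 165°, sin 165°) = (-0.9659, 0.2588); from cell (2,3)
  next x-line at t=0.6729, next y-line at t=2.0478; Δt_x=1.0353, Δt_y=3.8637
    x: enter (1,3) at t=0.6729
    x: enter (0,3) at t=1.7082 ← occupied
  → r_4 = 1.7082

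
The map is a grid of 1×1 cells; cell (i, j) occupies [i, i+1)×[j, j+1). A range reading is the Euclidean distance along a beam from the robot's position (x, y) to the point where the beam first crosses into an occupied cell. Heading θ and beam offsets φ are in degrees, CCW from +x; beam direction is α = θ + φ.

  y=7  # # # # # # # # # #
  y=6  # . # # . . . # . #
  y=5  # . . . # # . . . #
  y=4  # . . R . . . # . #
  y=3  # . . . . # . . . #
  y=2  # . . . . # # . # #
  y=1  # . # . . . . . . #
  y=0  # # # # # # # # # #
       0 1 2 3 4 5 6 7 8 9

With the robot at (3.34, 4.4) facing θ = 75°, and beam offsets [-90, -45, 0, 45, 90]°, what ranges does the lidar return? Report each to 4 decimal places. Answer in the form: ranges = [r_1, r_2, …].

ranges = [1.7186, 1.2000, 1.6564, 1.8475, 2.4225]

beam 1: φ=-90°, α=345°
  d=(0.9659,-0.2588)  start (3,4)  tX=0.6833 tY=1.5455  stride 1/|dx|=1.0353 1/|dy|=3.8637
    cross x-line → (4,4), t=0.6833
    cross y-line → (4,3), t=1.5455
    cross x-line → (5,3), t=1.7186 (wall)
  → r_1 = 1.7186
beam 2: φ=-45°, α=30°
  d=(0.8660,0.5000)  start (3,4)  tX=0.7621 tY=1.2000  stride 1/|dx|=1.1547 1/|dy|=2.0000
    cross x-line → (4,4), t=0.7621
    cross y-line → (4,5), t=1.2000 (wall)
  → r_2 = 1.2000
beam 3: φ=0°, α=75°
  d=(0.2588,0.9659)  start (3,4)  tX=2.5500 tY=0.6212  stride 1/|dx|=3.8637 1/|dy|=1.0353
    cross y-line → (3,5), t=0.6212
    cross y-line → (3,6), t=1.6564 (wall)
  → r_3 = 1.6564
beam 4: φ=45°, α=120°
  d=(-0.5000,0.8660)  start (3,4)  tX=0.6800 tY=0.6928  stride 1/|dx|=2.0000 1/|dy|=1.1547
    cross x-line → (2,4), t=0.6800
    cross y-line → (2,5), t=0.6928
    cross y-line → (2,6), t=1.8475 (wall)
  → r_4 = 1.8475
beam 5: φ=90°, α=165°
  d=(-0.9659,0.2588)  start (3,4)  tX=0.3520 tY=2.3182  stride 1/|dx|=1.0353 1/|dy|=3.8637
    cross x-line → (2,4), t=0.3520
    cross x-line → (1,4), t=1.3873
    cross y-line → (1,5), t=2.3182
    cross x-line → (0,5), t=2.4225 (wall)
  → r_5 = 2.4225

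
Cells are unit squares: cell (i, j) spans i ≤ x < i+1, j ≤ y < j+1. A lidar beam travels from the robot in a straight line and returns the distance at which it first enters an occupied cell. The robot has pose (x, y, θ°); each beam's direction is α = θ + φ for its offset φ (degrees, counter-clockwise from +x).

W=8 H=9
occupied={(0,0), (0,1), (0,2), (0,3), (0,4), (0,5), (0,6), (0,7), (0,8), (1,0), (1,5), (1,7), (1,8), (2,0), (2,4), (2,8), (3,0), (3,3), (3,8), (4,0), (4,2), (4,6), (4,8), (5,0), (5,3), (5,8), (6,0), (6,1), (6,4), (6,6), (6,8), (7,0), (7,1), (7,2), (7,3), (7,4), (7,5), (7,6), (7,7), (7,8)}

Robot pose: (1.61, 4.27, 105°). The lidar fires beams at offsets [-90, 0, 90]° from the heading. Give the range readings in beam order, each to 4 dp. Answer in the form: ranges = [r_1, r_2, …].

ranges = [0.4038, 0.7558, 0.6315]

beam 1: φ=-90°, α=15°
  d=(0.9659,0.2588)  start (1,4)  tX=0.4038 tY=2.8205  stride 1/|dx|=1.0353 1/|dy|=3.8637
    cross x-line → (2,4), t=0.4038 (wall)
  → r_1 = 0.4038
beam 2: φ=0°, α=105°
  d=(-0.2588,0.9659)  start (1,4)  tX=2.3569 tY=0.7558  stride 1/|dx|=3.8637 1/|dy|=1.0353
    cross y-line → (1,5), t=0.7558 (wall)
  → r_2 = 0.7558
beam 3: φ=90°, α=195°
  d=(-0.9659,-0.2588)  start (1,4)  tX=0.6315 tY=1.0432  stride 1/|dx|=1.0353 1/|dy|=3.8637
    cross x-line → (0,4), t=0.6315 (wall)
  → r_3 = 0.6315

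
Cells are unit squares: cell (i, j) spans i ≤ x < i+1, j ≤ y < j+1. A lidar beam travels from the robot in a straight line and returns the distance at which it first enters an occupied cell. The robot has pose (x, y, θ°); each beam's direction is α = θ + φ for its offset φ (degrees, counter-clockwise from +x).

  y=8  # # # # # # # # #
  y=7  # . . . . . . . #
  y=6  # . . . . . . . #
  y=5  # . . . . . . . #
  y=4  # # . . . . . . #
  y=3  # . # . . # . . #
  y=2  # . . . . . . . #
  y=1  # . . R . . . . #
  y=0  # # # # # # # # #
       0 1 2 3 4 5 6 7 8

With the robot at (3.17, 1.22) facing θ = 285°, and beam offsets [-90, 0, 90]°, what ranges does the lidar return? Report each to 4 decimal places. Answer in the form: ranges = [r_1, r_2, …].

beam 1: φ=-90°, α=195°
  d=(-0.9659,-0.2588)  start (3,1)  tX=0.1760 tY=0.8500  stride 1/|dx|=1.0353 1/|dy|=3.8637
    cross x-line → (2,1), t=0.1760
    cross y-line → (2,0), t=0.8500 (wall)
  → r_1 = 0.8500
beam 2: φ=0°, α=285°
  d=(0.2588,-0.9659)  start (3,1)  tX=3.2069 tY=0.2278  stride 1/|dx|=3.8637 1/|dy|=1.0353
    cross y-line → (3,0), t=0.2278 (wall)
  → r_2 = 0.2278
beam 3: φ=90°, α=15°
  d=(0.9659,0.2588)  start (3,1)  tX=0.8593 tY=3.0137  stride 1/|dx|=1.0353 1/|dy|=3.8637
    cross x-line → (4,1), t=0.8593
    cross x-line → (5,1), t=1.8946
    cross x-line → (6,1), t=2.9298
    cross y-line → (6,2), t=3.0137
    cross x-line → (7,2), t=3.9651
    cross x-line → (8,2), t=5.0004 (wall)
  → r_3 = 5.0004

ranges = [0.8500, 0.2278, 5.0004]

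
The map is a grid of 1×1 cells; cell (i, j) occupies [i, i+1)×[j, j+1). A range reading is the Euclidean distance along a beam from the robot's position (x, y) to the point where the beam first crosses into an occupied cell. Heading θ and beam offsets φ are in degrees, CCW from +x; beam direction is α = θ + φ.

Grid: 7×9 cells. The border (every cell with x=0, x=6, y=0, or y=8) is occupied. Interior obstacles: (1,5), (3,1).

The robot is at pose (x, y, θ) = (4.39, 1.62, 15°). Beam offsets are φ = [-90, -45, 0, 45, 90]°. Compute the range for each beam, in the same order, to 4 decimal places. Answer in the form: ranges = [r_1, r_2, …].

beam 1: φ=-90°, α=285°
  direction (0.2588, -0.9659); cell (4,1); t to first gridline: x 2.3569, y 0.6419 (then +3.8637 / +1.0353)
    (4,0) via y @ 0.6419  # hit
  → r_1 = 0.6419
beam 2: φ=-45°, α=330°
  direction (0.8660, -0.5000); cell (4,1); t to first gridline: x 0.7044, y 1.2400 (then +1.1547 / +2.0000)
    (5,1) via x @ 0.7044
    (5,0) via y @ 1.2400  # hit
  → r_2 = 1.2400
beam 3: φ=0°, α=15°
  direction (0.9659, 0.2588); cell (4,1); t to first gridline: x 0.6315, y 1.4682 (then +1.0353 / +3.8637)
    (5,1) via x @ 0.6315
    (5,2) via y @ 1.4682
    (6,2) via x @ 1.6668  # hit
  → r_3 = 1.6668
beam 4: φ=45°, α=60°
  direction (0.5000, 0.8660); cell (4,1); t to first gridline: x 1.2200, y 0.4388 (then +2.0000 / +1.1547)
    (4,2) via y @ 0.4388
    (5,2) via x @ 1.2200
    (5,3) via y @ 1.5935
    (5,4) via y @ 2.7482
    (6,4) via x @ 3.2200  # hit
  → r_4 = 3.2200
beam 5: φ=90°, α=105°
  direction (-0.2588, 0.9659); cell (4,1); t to first gridline: x 1.5068, y 0.3934 (then +3.8637 / +1.0353)
    (4,2) via y @ 0.3934
    (4,3) via y @ 1.4287
    (3,3) via x @ 1.5068
    (3,4) via y @ 2.4640
    (3,5) via y @ 3.4992
    (3,6) via y @ 4.5345
    (2,6) via x @ 5.3705
    (2,7) via y @ 5.5698
    (2,8) via y @ 6.6051  # hit
  → r_5 = 6.6051

ranges = [0.6419, 1.2400, 1.6668, 3.2200, 6.6051]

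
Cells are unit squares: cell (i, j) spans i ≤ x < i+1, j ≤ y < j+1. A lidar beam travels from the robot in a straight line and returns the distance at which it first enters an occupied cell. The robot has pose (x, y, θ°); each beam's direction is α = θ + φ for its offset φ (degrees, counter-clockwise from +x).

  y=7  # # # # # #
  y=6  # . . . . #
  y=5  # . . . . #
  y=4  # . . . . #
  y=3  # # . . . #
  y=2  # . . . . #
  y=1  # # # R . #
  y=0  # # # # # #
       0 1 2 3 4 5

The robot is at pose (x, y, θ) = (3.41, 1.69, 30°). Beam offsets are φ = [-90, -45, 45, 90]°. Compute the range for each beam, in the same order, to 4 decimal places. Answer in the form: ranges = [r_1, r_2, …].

ranges = [0.7967, 1.6461, 5.4973, 4.8200]

beam 1: φ=-90°, α=300°
  dir = (cos 300°, sin 300°) = (0.5000, -0.8660); from cell (3,1)
  next x-line at t=1.1800, next y-line at t=0.7967; Δt_x=2.0000, Δt_y=1.1547
    y: enter (3,0) at t=0.7967 ← occupied
  → r_1 = 0.7967
beam 2: φ=-45°, α=345°
  dir = (cos 345°, sin 345°) = (0.9659, -0.2588); from cell (3,1)
  next x-line at t=0.6108, next y-line at t=2.6660; Δt_x=1.0353, Δt_y=3.8637
    x: enter (4,1) at t=0.6108
    x: enter (5,1) at t=1.6461 ← occupied
  → r_2 = 1.6461
beam 3: φ=45°, α=75°
  dir = (cos 75°, sin 75°) = (0.2588, 0.9659); from cell (3,1)
  next x-line at t=2.2796, next y-line at t=0.3209; Δt_x=3.8637, Δt_y=1.0353
    y: enter (3,2) at t=0.3209
    y: enter (3,3) at t=1.3562
    x: enter (4,3) at t=2.2796
    y: enter (4,4) at t=2.3915
    y: enter (4,5) at t=3.4268
    y: enter (4,6) at t=4.4620
    y: enter (4,7) at t=5.4973 ← occupied
  → r_3 = 5.4973
beam 4: φ=90°, α=120°
  dir = (cos 120°, sin 120°) = (-0.5000, 0.8660); from cell (3,1)
  next x-line at t=0.8200, next y-line at t=0.3580; Δt_x=2.0000, Δt_y=1.1547
    y: enter (3,2) at t=0.3580
    x: enter (2,2) at t=0.8200
    y: enter (2,3) at t=1.5127
    y: enter (2,4) at t=2.6674
    x: enter (1,4) at t=2.8200
    y: enter (1,5) at t=3.8221
    x: enter (0,5) at t=4.8200 ← occupied
  → r_4 = 4.8200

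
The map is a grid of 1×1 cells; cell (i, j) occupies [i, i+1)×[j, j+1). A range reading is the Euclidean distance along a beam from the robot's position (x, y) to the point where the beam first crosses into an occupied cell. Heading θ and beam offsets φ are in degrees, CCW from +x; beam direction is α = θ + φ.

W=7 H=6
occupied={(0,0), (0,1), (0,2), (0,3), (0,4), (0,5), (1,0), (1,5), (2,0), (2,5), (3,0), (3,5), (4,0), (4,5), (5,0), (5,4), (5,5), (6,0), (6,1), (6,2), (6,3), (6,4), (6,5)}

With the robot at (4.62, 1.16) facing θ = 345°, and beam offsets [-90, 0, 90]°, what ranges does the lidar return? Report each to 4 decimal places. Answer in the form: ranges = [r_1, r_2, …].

beam 1: φ=-90°, α=255°
  d=(-0.2588,-0.9659)  start (4,1)  tX=2.3955 tY=0.1656  stride 1/|dx|=3.8637 1/|dy|=1.0353
    cross y-line → (4,0), t=0.1656 (wall)
  → r_1 = 0.1656
beam 2: φ=0°, α=345°
  d=(0.9659,-0.2588)  start (4,1)  tX=0.3934 tY=0.6182  stride 1/|dx|=1.0353 1/|dy|=3.8637
    cross x-line → (5,1), t=0.3934
    cross y-line → (5,0), t=0.6182 (wall)
  → r_2 = 0.6182
beam 3: φ=90°, α=75°
  d=(0.2588,0.9659)  start (4,1)  tX=1.4682 tY=0.8696  stride 1/|dx|=3.8637 1/|dy|=1.0353
    cross y-line → (4,2), t=0.8696
    cross x-line → (5,2), t=1.4682
    cross y-line → (5,3), t=1.9049
    cross y-line → (5,4), t=2.9402 (wall)
  → r_3 = 2.9402

ranges = [0.1656, 0.6182, 2.9402]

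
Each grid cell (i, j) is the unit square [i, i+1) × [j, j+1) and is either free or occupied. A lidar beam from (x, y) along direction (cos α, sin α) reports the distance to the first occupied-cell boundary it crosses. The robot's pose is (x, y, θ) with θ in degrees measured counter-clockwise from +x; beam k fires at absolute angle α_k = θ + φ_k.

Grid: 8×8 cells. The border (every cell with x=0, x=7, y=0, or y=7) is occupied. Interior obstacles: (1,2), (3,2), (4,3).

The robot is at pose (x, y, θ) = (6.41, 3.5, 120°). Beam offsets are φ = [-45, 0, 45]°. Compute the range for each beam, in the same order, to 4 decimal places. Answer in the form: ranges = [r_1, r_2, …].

ranges = [2.2796, 4.0415, 1.4597]

beam 1: φ=-45°, α=75°
  cosα=0.2588 sinα=0.9659 | (6,3) | tMaxX 2.2796 tMaxY 0.5176 | tΔX 3.8637 tΔY 1.0353
    t=0.5176 [y] (6,4)
    t=1.5529 [y] (6,5)
    t=2.2796 [x] (7,5) — stop
  → r_1 = 2.2796
beam 2: φ=0°, α=120°
  cosα=-0.5000 sinα=0.8660 | (6,3) | tMaxX 0.8200 tMaxY 0.5774 | tΔX 2.0000 tΔY 1.1547
    t=0.5774 [y] (6,4)
    t=0.8200 [x] (5,4)
    t=1.7321 [y] (5,5)
    t=2.8200 [x] (4,5)
    t=2.8868 [y] (4,6)
    t=4.0415 [y] (4,7) — stop
  → r_2 = 4.0415
beam 3: φ=45°, α=165°
  cosα=-0.9659 sinα=0.2588 | (6,3) | tMaxX 0.4245 tMaxY 1.9319 | tΔX 1.0353 tΔY 3.8637
    t=0.4245 [x] (5,3)
    t=1.4597 [x] (4,3) — stop
  → r_3 = 1.4597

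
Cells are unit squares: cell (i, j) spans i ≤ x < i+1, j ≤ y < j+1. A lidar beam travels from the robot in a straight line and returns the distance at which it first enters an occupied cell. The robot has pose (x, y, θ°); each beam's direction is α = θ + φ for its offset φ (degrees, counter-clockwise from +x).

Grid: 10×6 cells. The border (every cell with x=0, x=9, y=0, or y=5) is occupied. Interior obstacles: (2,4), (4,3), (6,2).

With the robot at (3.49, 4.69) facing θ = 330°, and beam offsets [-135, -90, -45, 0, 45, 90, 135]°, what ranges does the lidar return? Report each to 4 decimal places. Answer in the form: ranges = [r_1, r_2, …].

ranges = [0.5073, 4.2608, 3.8202, 1.3800, 1.1977, 0.3580, 0.3209]

beam 1: φ=-135°, α=195°
  d=(-0.9659,-0.2588)  start (3,4)  tX=0.5073 tY=2.6660  stride 1/|dx|=1.0353 1/|dy|=3.8637
    cross x-line → (2,4), t=0.5073 (wall)
  → r_1 = 0.5073
beam 2: φ=-90°, α=240°
  d=(-0.5000,-0.8660)  start (3,4)  tX=0.9800 tY=0.7967  stride 1/|dx|=2.0000 1/|dy|=1.1547
    cross y-line → (3,3), t=0.7967
    cross x-line → (2,3), t=0.9800
    cross y-line → (2,2), t=1.9514
    cross x-line → (1,2), t=2.9800
    cross y-line → (1,1), t=3.1061
    cross y-line → (1,0), t=4.2608 (wall)
  → r_2 = 4.2608
beam 3: φ=-45°, α=285°
  d=(0.2588,-0.9659)  start (3,4)  tX=1.9705 tY=0.7143  stride 1/|dx|=3.8637 1/|dy|=1.0353
    cross y-line → (3,3), t=0.7143
    cross y-line → (3,2), t=1.7496
    cross x-line → (4,2), t=1.9705
    cross y-line → (4,1), t=2.7849
    cross y-line → (4,0), t=3.8202 (wall)
  → r_3 = 3.8202
beam 4: φ=0°, α=330°
  d=(0.8660,-0.5000)  start (3,4)  tX=0.5889 tY=1.3800  stride 1/|dx|=1.1547 1/|dy|=2.0000
    cross x-line → (4,4), t=0.5889
    cross y-line → (4,3), t=1.3800 (wall)
  → r_4 = 1.3800
beam 5: φ=45°, α=15°
  d=(0.9659,0.2588)  start (3,4)  tX=0.5280 tY=1.1977  stride 1/|dx|=1.0353 1/|dy|=3.8637
    cross x-line → (4,4), t=0.5280
    cross y-line → (4,5), t=1.1977 (wall)
  → r_5 = 1.1977
beam 6: φ=90°, α=60°
  d=(0.5000,0.8660)  start (3,4)  tX=1.0200 tY=0.3580  stride 1/|dx|=2.0000 1/|dy|=1.1547
    cross y-line → (3,5), t=0.3580 (wall)
  → r_6 = 0.3580
beam 7: φ=135°, α=105°
  d=(-0.2588,0.9659)  start (3,4)  tX=1.8932 tY=0.3209  stride 1/|dx|=3.8637 1/|dy|=1.0353
    cross y-line → (3,5), t=0.3209 (wall)
  → r_7 = 0.3209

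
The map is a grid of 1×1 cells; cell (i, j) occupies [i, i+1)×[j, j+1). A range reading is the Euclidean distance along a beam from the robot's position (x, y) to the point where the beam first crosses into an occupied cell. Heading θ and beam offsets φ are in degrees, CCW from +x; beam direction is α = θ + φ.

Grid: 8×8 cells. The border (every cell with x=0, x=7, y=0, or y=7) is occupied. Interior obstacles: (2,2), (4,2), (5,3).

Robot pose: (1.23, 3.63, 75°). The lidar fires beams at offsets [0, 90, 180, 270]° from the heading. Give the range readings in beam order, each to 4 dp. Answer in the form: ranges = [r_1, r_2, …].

beam 1: φ=0°, α=75°
  d=(0.2588,0.9659)  start (1,3)  tX=2.9751 tY=0.3831  stride 1/|dx|=3.8637 1/|dy|=1.0353
    cross y-line → (1,4), t=0.3831
    cross y-line → (1,5), t=1.4183
    cross y-line → (1,6), t=2.4536
    cross x-line → (2,6), t=2.9751
    cross y-line → (2,7), t=3.4889 (wall)
  → r_1 = 3.4889
beam 2: φ=90°, α=165°
  d=(-0.9659,0.2588)  start (1,3)  tX=0.2381 tY=1.4296  stride 1/|dx|=1.0353 1/|dy|=3.8637
    cross x-line → (0,3), t=0.2381 (wall)
  → r_2 = 0.2381
beam 3: φ=180°, α=255°
  d=(-0.2588,-0.9659)  start (1,3)  tX=0.8887 tY=0.6522  stride 1/|dx|=3.8637 1/|dy|=1.0353
    cross y-line → (1,2), t=0.6522
    cross x-line → (0,2), t=0.8887 (wall)
  → r_3 = 0.8887
beam 4: φ=270°, α=345°
  d=(0.9659,-0.2588)  start (1,3)  tX=0.7972 tY=2.4341  stride 1/|dx|=1.0353 1/|dy|=3.8637
    cross x-line → (2,3), t=0.7972
    cross x-line → (3,3), t=1.8324
    cross y-line → (3,2), t=2.4341
    cross x-line → (4,2), t=2.8677 (wall)
  → r_4 = 2.8677

ranges = [3.4889, 0.2381, 0.8887, 2.8677]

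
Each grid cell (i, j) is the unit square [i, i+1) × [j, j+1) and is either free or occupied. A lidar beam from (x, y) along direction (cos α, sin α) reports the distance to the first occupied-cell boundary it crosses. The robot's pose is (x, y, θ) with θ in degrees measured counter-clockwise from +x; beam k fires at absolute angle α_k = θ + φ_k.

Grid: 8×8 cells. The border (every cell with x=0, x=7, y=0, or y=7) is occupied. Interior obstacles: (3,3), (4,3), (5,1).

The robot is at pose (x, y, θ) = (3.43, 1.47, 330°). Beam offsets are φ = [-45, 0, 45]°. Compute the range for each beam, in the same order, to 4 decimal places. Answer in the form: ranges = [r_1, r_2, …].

beam 1: φ=-45°, α=285°
  direction (0.2588, -0.9659); cell (3,1); t to first gridline: x 2.2023, y 0.4866 (then +3.8637 / +1.0353)
    (3,0) via y @ 0.4866  # hit
  → r_1 = 0.4866
beam 2: φ=0°, α=330°
  direction (0.8660, -0.5000); cell (3,1); t to first gridline: x 0.6582, y 0.9400 (then +1.1547 / +2.0000)
    (4,1) via x @ 0.6582
    (4,0) via y @ 0.9400  # hit
  → r_2 = 0.9400
beam 3: φ=45°, α=15°
  direction (0.9659, 0.2588); cell (3,1); t to first gridline: x 0.5901, y 2.0478 (then +1.0353 / +3.8637)
    (4,1) via x @ 0.5901
    (5,1) via x @ 1.6254  # hit
  → r_3 = 1.6254

ranges = [0.4866, 0.9400, 1.6254]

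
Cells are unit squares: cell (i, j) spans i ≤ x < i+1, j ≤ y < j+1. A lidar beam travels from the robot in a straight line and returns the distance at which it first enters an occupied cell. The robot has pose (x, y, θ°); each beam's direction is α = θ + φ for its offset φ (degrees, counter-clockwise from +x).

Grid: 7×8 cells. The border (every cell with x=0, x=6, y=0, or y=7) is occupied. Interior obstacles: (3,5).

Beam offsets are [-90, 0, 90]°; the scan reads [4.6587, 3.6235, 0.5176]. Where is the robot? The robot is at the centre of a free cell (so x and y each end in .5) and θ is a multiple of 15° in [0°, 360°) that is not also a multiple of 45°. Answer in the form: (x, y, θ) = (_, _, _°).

(x, y, θ) = (1.5, 3.5, 75°)

Candidates: 29 free-cell centres × 16 headings = 464 poses. Raycast each; keep the one whose scan matches to 4 dp.
  (3.5, 3.5, 15°): beam 1 = 2.5882 ≠ 4.6587 ✗
  (2.5, 5.5, 165°): beam 1 = 1.5529 ≠ 4.6587 ✗
  (3.5, 6.5, 300°): beam 1 = 2.8868 ≠ 4.6587 ✗
  …
  (1.5, 3.5, 75°): r_1=4.6587, r_2=3.6235, r_3=0.5176 — all match ✓
Only this pose fits every beam.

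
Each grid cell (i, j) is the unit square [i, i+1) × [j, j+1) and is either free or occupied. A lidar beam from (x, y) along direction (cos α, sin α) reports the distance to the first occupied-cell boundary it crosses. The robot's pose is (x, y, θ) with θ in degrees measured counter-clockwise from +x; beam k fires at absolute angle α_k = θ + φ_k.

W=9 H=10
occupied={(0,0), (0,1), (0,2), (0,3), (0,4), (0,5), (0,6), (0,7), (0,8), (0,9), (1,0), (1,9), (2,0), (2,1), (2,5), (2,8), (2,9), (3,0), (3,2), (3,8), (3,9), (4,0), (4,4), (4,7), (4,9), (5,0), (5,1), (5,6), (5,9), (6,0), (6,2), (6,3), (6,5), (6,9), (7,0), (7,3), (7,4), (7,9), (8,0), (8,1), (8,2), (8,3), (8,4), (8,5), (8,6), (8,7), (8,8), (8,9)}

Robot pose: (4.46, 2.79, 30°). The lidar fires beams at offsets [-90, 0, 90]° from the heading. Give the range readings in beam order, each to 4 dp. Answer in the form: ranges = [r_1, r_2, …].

ranges = [1.0800, 1.7782, 2.9200]

beam 1: φ=-90°, α=300°
  cosα=0.5000 sinα=-0.8660 | (4,2) | tMaxX 1.0800 tMaxY 0.9122 | tΔX 2.0000 tΔY 1.1547
    t=0.9122 [y] (4,1)
    t=1.0800 [x] (5,1) — stop
  → r_1 = 1.0800
beam 2: φ=0°, α=30°
  cosα=0.8660 sinα=0.5000 | (4,2) | tMaxX 0.6235 tMaxY 0.4200 | tΔX 1.1547 tΔY 2.0000
    t=0.4200 [y] (4,3)
    t=0.6235 [x] (5,3)
    t=1.7782 [x] (6,3) — stop
  → r_2 = 1.7782
beam 3: φ=90°, α=120°
  cosα=-0.5000 sinα=0.8660 | (4,2) | tMaxX 0.9200 tMaxY 0.2425 | tΔX 2.0000 tΔY 1.1547
    t=0.2425 [y] (4,3)
    t=0.9200 [x] (3,3)
    t=1.3972 [y] (3,4)
    t=2.5519 [y] (3,5)
    t=2.9200 [x] (2,5) — stop
  → r_3 = 2.9200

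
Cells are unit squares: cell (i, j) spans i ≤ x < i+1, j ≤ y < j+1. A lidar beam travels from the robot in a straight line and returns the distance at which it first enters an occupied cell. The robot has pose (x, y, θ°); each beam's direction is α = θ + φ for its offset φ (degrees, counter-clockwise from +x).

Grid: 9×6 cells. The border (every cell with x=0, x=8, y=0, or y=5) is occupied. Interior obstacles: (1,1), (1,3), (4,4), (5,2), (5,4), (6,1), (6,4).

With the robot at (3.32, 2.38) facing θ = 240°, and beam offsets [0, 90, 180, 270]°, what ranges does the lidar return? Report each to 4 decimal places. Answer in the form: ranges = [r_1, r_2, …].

ranges = [1.5935, 2.7600, 1.8706, 1.5242]

beam 1: φ=0°, α=240°
  dir = (cos 240°, sin 240°) = (-0.5000, -0.8660); from cell (3,2)
  next x-line at t=0.6400, next y-line at t=0.4388; Δt_x=2.0000, Δt_y=1.1547
    y: enter (3,1) at t=0.4388
    x: enter (2,1) at t=0.6400
    y: enter (2,0) at t=1.5935 ← occupied
  → r_1 = 1.5935
beam 2: φ=90°, α=330°
  dir = (cos 330°, sin 330°) = (0.8660, -0.5000); from cell (3,2)
  next x-line at t=0.7852, next y-line at t=0.7600; Δt_x=1.1547, Δt_y=2.0000
    y: enter (3,1) at t=0.7600
    x: enter (4,1) at t=0.7852
    x: enter (5,1) at t=1.9399
    y: enter (5,0) at t=2.7600 ← occupied
  → r_2 = 2.7600
beam 3: φ=180°, α=60°
  dir = (cos 60°, sin 60°) = (0.5000, 0.8660); from cell (3,2)
  next x-line at t=1.3600, next y-line at t=0.7159; Δt_x=2.0000, Δt_y=1.1547
    y: enter (3,3) at t=0.7159
    x: enter (4,3) at t=1.3600
    y: enter (4,4) at t=1.8706 ← occupied
  → r_3 = 1.8706
beam 4: φ=270°, α=150°
  dir = (cos 150°, sin 150°) = (-0.8660, 0.5000); from cell (3,2)
  next x-line at t=0.3695, next y-line at t=1.2400; Δt_x=1.1547, Δt_y=2.0000
    x: enter (2,2) at t=0.3695
    y: enter (2,3) at t=1.2400
    x: enter (1,3) at t=1.5242 ← occupied
  → r_4 = 1.5242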